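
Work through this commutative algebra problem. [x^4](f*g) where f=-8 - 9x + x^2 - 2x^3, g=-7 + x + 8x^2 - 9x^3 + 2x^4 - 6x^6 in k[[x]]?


[x^4] = sum a_i*b_j, i+j=4
  -8*2=-16
  -9*-9=81
  1*8=8
  -2*1=-2
Sum=71


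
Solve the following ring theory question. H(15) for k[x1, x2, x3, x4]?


C(d+n-1,n-1)=C(18,3)=816


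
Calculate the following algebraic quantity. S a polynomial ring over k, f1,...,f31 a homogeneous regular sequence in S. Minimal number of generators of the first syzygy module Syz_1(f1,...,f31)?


Regular sequence => Koszul complex is the minimal free resolution.
Syz_1 minimally generated by Koszul relations f_i*e_j - f_j*e_i (i<j): mu(Syz_1) = beta_2 = C(m,2) = m(m-1)/2
m=31
31*30/2 = 465


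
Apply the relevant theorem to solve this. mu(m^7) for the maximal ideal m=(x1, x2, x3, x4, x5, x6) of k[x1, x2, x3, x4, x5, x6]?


Graded Nakayama: mu(m^d) = dim_k (m^d/m^(d+1)) = #degree-7 monomials in 6 vars
C(n+d-1,d)=C(12,7)=792


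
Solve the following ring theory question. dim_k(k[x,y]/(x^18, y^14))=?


Basis: x^i*y^j, i<18, j<14
18*14=252


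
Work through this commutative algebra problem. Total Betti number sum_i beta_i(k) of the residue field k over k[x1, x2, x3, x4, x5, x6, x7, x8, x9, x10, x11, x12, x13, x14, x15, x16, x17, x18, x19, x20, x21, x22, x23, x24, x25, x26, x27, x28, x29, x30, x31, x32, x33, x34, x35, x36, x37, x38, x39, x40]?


Koszul resolution: beta_i(k)=C(n,i), n=40
sum_i C(40,i) = 2^40 = 1099511627776


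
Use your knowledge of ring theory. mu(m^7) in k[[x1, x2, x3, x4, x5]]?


C(n+d-1,d)=C(11,7)=330


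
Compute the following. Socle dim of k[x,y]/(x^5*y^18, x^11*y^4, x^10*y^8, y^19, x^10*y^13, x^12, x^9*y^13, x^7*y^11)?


Socle = ann(m) = span of standard monomials u with x*u, y*u in I (staircase corners).
Redundant generators: x^10*y^13, x^9*y^13
Minimal generators: x^12, x^11*y^4, x^10*y^8, x^7*y^11, x^5*y^18, y^19
Corners: x^4y^18, x^6y^17, x^9y^10, x^10y^7, x^11y^3
Socle dim=5


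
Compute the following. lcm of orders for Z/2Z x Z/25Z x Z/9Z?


Exponent = lcm of the cyclic orders; pairwise coprime => product.
2^1*5^2*3^2=2*25*9=450


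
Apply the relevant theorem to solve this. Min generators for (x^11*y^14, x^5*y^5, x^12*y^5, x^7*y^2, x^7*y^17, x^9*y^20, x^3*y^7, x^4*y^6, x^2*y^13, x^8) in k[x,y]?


Remove redundant (divisible by others).
x^7*y^17 redundant.
x^9*y^20 redundant.
x^12*y^5 redundant.
x^11*y^14 redundant.
Min: x^8, x^7*y^2, x^5*y^5, x^4*y^6, x^3*y^7, x^2*y^13
Count=6


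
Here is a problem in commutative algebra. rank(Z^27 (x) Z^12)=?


rank(M(x)N) = rank(M)*rank(N)
27*12 = 324


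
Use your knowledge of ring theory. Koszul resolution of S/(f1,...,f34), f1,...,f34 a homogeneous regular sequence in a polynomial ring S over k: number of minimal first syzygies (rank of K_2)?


Regular sequence => Koszul complex is the minimal free resolution.
Syz_1 minimally generated by Koszul relations f_i*e_j - f_j*e_i (i<j): mu(Syz_1) = beta_2 = C(m,2) = m(m-1)/2
m=34
34*33/2 = 561


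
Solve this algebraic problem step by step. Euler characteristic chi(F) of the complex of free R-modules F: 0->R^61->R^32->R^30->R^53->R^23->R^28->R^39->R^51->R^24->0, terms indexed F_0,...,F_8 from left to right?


chi = sum (-1)^i * rank:
(-1)^0*61=61
(-1)^1*32=-32
(-1)^2*30=30
(-1)^3*53=-53
(-1)^4*23=23
(-1)^5*28=-28
(-1)^6*39=39
(-1)^7*51=-51
(-1)^8*24=24
chi=13


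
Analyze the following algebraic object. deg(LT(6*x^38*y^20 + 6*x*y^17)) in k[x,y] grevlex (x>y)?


LT: 6*x^38*y^20
deg_x=38, deg_y=20
Total=38+20=58


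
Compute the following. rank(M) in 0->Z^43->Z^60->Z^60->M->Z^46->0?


Alt sum=0:
(-1)^0*43 + (-1)^1*60 + (-1)^2*60 + (-1)^3*? + (-1)^4*46=0
rank(M)=89


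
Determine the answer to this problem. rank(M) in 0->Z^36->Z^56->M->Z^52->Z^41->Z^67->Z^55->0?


Alt sum=0:
(-1)^0*36 + (-1)^1*56 + (-1)^2*? + (-1)^3*52 + (-1)^4*41 + (-1)^5*67 + (-1)^6*55=0
rank(M)=43


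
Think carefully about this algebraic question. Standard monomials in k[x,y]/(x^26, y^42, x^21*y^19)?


k[x,y]/I, I = (x^26, y^42, x^21*y^19)
Rect: 26x42=1092. Corner: (26-21)x(42-19)=115.
dim = 1092-115 = 977


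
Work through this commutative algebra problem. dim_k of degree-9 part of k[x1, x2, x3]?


C(d+n-1,n-1)=C(11,2)=55


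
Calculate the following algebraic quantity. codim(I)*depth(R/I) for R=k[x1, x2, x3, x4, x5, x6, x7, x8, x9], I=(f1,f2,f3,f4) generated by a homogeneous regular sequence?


codim=4, depth=dim(R/I)=9-4=5
Product=4*5=20


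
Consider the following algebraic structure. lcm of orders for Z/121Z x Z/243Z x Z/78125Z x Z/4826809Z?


Exponent = lcm of the cyclic orders; pairwise coprime => product.
11^2*3^5*5^7*13^6=121*243*78125*4826809=11087708205234375


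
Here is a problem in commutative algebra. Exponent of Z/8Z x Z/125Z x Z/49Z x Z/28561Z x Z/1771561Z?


Exponent = lcm of the cyclic orders; pairwise coprime => product.
2^3*5^3*7^2*13^4*11^6=8*125*49*28561*1771561=2479280132329000


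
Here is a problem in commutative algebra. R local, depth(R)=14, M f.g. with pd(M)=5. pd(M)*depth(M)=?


pd+depth=14
depth=14-5=9
pd*depth=5*9=45


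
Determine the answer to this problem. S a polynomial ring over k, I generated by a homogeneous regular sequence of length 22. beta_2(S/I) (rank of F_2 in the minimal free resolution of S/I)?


Regular sequence => Koszul complex is the minimal free resolution.
Syz_1 minimally generated by Koszul relations f_i*e_j - f_j*e_i (i<j): mu(Syz_1) = beta_2 = C(m,2) = m(m-1)/2
m=22
22*21/2 = 231


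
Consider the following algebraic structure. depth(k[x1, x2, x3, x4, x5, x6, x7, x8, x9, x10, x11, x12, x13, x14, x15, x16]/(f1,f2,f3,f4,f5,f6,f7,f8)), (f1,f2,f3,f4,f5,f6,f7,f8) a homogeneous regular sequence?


depth(R)=16
depth(R/I)=16-8=8


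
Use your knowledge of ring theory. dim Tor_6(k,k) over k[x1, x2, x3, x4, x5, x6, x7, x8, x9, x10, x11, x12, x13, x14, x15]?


Koszul: C(n,i)=C(15,6)=5005


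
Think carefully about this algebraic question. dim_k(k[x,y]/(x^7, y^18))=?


Basis: x^i*y^j, i<7, j<18
7*18=126


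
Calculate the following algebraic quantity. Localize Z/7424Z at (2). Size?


2-primary part: 7424=2^8*29
Size=2^8=256


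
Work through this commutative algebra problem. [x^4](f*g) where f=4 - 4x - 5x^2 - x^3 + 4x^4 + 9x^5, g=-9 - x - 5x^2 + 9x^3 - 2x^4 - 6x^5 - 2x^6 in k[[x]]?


[x^4] = sum a_i*b_j, i+j=4
  4*-2=-8
  -4*9=-36
  -5*-5=25
  -1*-1=1
  4*-9=-36
Sum=-54


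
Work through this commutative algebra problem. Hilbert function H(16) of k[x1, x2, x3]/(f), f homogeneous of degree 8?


C(18,2)-C(10,2)=153-45=108


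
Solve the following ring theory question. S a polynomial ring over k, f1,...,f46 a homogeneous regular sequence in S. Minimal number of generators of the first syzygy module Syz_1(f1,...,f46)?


Regular sequence => Koszul complex is the minimal free resolution.
Syz_1 minimally generated by Koszul relations f_i*e_j - f_j*e_i (i<j): mu(Syz_1) = beta_2 = C(m,2) = m(m-1)/2
m=46
46*45/2 = 1035


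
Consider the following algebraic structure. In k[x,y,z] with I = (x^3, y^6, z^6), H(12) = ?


Need i<3, j<6, k<6 with i+j+k=12.
For each i, j ranges over max(0,12-i-5)..min(5,12-i):
  i=0: j in [7,5] -> 0
  i=1: j in [6,5] -> 0
  i=2: j in [5,5] -> 1
H(12) = 0+0+1 = 1


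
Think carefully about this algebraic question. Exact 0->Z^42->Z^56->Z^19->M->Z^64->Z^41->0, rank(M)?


Alt sum=0:
(-1)^0*42 + (-1)^1*56 + (-1)^2*19 + (-1)^3*? + (-1)^4*64 + (-1)^5*41=0
rank(M)=28


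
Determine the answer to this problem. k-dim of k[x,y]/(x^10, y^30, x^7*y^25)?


k[x,y]/I, I = (x^10, y^30, x^7*y^25)
Rect: 10x30=300. Corner: (10-7)x(30-25)=15.
dim = 300-15 = 285


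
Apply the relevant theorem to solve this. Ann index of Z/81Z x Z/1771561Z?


Exponent = lcm of the cyclic orders; pairwise coprime => product.
3^4*11^6=81*1771561=143496441


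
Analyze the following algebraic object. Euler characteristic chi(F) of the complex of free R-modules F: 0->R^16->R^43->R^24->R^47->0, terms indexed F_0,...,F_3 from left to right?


chi = sum (-1)^i * rank:
(-1)^0*16=16
(-1)^1*43=-43
(-1)^2*24=24
(-1)^3*47=-47
chi=-50


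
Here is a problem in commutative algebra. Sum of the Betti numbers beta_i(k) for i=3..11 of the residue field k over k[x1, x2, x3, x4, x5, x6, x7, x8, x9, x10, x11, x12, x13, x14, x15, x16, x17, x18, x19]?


Koszul resolution: beta_i(k)=C(n,i), n=19
C(19,3)=969, C(19,4)=3876, C(19,5)=11628, C(19,6)=27132, C(19,7)=50388, C(19,8)=75582, C(19,9)=92378, C(19,10)=92378, C(19,11)=75582
Sum=429913


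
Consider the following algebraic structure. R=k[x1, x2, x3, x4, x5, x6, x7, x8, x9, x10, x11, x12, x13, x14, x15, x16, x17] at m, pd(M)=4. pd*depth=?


pd+depth=17
depth=17-4=13
pd*depth=4*13=52


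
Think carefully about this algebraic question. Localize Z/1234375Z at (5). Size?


5-primary part: 1234375=5^6*79
Size=5^6=15625


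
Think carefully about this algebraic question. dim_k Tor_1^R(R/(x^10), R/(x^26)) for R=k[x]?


Tor_1(R/I,R/J)=(I cap J)/IJ=(x^26)/(x^36)
dim=36-26=min(10,26)=10


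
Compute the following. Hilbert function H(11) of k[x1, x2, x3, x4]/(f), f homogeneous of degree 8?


C(14,3)-C(6,3)=364-20=344


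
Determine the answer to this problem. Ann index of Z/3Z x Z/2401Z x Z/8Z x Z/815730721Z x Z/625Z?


Exponent = lcm of the cyclic orders; pairwise coprime => product.
3^1*7^4*2^3*13^8*5^4=3*2401*8*815730721*625=29378541916815000


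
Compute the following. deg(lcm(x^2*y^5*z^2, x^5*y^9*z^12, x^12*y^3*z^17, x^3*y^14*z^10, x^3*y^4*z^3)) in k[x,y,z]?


lcm = componentwise max:
x: max(2,5,12,3,3)=12
y: max(5,9,3,14,4)=14
z: max(2,12,17,10,3)=17
Total=12+14+17=43


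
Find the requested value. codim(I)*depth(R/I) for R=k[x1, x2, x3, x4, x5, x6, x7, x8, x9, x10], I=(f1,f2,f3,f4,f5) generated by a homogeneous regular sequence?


codim=5, depth=dim(R/I)=10-5=5
Product=5*5=25


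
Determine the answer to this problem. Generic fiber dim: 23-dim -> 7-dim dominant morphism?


dim(fiber)=dim(X)-dim(Y)=23-7=16


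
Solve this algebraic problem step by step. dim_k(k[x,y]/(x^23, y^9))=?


Basis: x^i*y^j, i<23, j<9
23*9=207


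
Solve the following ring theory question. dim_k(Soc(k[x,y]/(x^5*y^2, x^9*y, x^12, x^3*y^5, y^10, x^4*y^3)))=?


Socle = ann(m) = span of standard monomials u with x*u, y*u in I (staircase corners).
Minimal generators: x^12, x^9*y, x^5*y^2, x^4*y^3, x^3*y^5, y^10
Corners: x^2y^9, x^3y^4, x^4y^2, x^8y, x^11
Socle dim=5


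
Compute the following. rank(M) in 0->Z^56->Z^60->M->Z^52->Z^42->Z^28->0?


Alt sum=0:
(-1)^0*56 + (-1)^1*60 + (-1)^2*? + (-1)^3*52 + (-1)^4*42 + (-1)^5*28=0
rank(M)=42


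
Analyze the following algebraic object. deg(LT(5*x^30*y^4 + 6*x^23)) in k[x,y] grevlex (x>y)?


LT: 5*x^30*y^4
deg_x=30, deg_y=4
Total=30+4=34


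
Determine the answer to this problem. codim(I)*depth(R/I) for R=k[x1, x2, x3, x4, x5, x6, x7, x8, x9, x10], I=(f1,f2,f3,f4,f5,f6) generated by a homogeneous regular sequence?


codim=6, depth=dim(R/I)=10-6=4
Product=6*4=24


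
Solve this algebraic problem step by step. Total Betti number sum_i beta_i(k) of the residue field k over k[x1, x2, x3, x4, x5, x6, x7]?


Koszul resolution: beta_i(k)=C(n,i), n=7
sum_i C(7,i) = 2^7 = 128


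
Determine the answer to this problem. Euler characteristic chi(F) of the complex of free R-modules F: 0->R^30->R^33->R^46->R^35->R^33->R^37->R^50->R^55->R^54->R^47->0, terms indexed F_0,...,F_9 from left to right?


chi = sum (-1)^i * rank:
(-1)^0*30=30
(-1)^1*33=-33
(-1)^2*46=46
(-1)^3*35=-35
(-1)^4*33=33
(-1)^5*37=-37
(-1)^6*50=50
(-1)^7*55=-55
(-1)^8*54=54
(-1)^9*47=-47
chi=6


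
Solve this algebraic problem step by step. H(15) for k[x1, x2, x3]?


C(d+n-1,n-1)=C(17,2)=136


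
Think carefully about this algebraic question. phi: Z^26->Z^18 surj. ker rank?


rank(ker) = 26-18 = 8


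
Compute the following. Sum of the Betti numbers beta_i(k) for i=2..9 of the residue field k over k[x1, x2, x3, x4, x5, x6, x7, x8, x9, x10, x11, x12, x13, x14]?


Koszul resolution: beta_i(k)=C(n,i), n=14
C(14,2)=91, C(14,3)=364, C(14,4)=1001, C(14,5)=2002, C(14,6)=3003, C(14,7)=3432, C(14,8)=3003, C(14,9)=2002
Sum=14898


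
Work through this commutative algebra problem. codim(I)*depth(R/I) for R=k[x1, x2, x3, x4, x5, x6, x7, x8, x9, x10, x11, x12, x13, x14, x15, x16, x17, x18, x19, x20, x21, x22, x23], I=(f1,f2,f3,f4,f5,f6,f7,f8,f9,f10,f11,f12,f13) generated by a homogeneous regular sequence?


codim=13, depth=dim(R/I)=23-13=10
Product=13*10=130


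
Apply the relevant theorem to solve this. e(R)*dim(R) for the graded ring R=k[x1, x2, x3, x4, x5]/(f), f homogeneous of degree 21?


e(R)=deg(f)=21, dim(R)=5-1=4
e*dim=21*4=84


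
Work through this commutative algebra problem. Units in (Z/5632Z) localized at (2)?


Local ring = Z/512Z.
phi(512) = 2^8*(2-1) = 256


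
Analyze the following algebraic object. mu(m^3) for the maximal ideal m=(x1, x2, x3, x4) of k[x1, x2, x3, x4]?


Graded Nakayama: mu(m^d) = dim_k (m^d/m^(d+1)) = #degree-3 monomials in 4 vars
C(n+d-1,d)=C(6,3)=20


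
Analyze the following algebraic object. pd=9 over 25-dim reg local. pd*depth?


pd+depth=25
depth=25-9=16
pd*depth=9*16=144


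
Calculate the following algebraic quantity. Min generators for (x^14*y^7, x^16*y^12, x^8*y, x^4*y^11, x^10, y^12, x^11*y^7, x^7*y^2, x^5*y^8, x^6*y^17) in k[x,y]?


Remove redundant (divisible by others).
x^14*y^7 redundant.
x^6*y^17 redundant.
x^16*y^12 redundant.
x^11*y^7 redundant.
Min: x^10, x^8*y, x^7*y^2, x^5*y^8, x^4*y^11, y^12
Count=6


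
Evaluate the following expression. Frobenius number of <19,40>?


gcd(19,40)=1 => F=ab-a-b=19*40-19-40=760-59=701


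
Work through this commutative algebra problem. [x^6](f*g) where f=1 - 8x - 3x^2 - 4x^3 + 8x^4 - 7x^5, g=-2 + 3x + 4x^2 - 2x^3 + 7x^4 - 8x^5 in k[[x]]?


[x^6] = sum a_i*b_j, i+j=6
  -8*-8=64
  -3*7=-21
  -4*-2=8
  8*4=32
  -7*3=-21
Sum=62


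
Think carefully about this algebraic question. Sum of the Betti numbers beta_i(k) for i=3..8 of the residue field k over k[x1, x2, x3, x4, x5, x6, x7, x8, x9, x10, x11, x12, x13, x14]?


Koszul resolution: beta_i(k)=C(n,i), n=14
C(14,3)=364, C(14,4)=1001, C(14,5)=2002, C(14,6)=3003, C(14,7)=3432, C(14,8)=3003
Sum=12805


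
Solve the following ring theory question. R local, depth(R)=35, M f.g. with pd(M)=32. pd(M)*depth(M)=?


pd+depth=35
depth=35-32=3
pd*depth=32*3=96


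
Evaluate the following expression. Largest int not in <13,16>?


gcd(13,16)=1 => F=ab-a-b=13*16-13-16=208-29=179


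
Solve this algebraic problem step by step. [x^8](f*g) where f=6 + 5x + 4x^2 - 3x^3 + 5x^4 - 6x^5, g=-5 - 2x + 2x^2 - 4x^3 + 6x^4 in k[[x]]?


[x^8] = sum a_i*b_j, i+j=8
  5*6=30
  -6*-4=24
Sum=54


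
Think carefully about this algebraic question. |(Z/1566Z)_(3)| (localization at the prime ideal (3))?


3-primary part: 1566=3^3*58
Size=3^3=27


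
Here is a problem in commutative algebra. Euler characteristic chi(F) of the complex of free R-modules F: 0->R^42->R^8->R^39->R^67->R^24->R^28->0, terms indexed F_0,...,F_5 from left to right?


chi = sum (-1)^i * rank:
(-1)^0*42=42
(-1)^1*8=-8
(-1)^2*39=39
(-1)^3*67=-67
(-1)^4*24=24
(-1)^5*28=-28
chi=2


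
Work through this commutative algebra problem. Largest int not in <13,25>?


gcd(13,25)=1 => F=ab-a-b=13*25-13-25=325-38=287


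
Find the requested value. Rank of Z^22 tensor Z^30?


rank(M(x)N) = rank(M)*rank(N)
22*30 = 660


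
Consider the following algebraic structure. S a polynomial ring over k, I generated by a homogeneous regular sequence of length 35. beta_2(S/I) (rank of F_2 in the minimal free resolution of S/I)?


Regular sequence => Koszul complex is the minimal free resolution.
Syz_1 minimally generated by Koszul relations f_i*e_j - f_j*e_i (i<j): mu(Syz_1) = beta_2 = C(m,2) = m(m-1)/2
m=35
35*34/2 = 595


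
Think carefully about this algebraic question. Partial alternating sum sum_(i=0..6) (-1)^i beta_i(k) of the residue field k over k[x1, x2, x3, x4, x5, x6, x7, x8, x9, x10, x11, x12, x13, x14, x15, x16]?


Koszul resolution: beta_i(k)=C(n,i), n=16
sum_(i=0..p) (-1)^i C(n,i) = (-1)^p C(n-1,p)
(-1)^6*C(15,6) = (-1)^6*5005 = 5005


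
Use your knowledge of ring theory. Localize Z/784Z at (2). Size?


2-primary part: 784=2^4*49
Size=2^4=16


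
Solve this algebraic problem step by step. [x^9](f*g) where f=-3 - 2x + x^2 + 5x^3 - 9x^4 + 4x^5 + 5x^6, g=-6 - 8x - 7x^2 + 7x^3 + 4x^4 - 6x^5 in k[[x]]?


[x^9] = sum a_i*b_j, i+j=9
  -9*-6=54
  4*4=16
  5*7=35
Sum=105


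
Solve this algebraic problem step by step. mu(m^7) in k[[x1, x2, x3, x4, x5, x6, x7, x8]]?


C(n+d-1,d)=C(14,7)=3432


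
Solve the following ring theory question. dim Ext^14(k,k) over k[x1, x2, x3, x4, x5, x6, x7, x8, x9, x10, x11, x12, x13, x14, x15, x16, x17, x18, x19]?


C(n,i)=C(19,14)=11628


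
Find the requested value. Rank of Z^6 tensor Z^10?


rank(M(x)N) = rank(M)*rank(N)
6*10 = 60


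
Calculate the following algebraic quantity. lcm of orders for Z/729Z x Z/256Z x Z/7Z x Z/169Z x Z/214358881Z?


Exponent = lcm of the cyclic orders; pairwise coprime => product.
3^6*2^8*7^1*13^2*11^8=729*256*7*169*214358881=47325337468561152


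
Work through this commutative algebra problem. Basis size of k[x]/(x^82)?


Basis: 1,x,...,x^81
dim=82


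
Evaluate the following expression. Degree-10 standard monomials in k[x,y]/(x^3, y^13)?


k[x,y], I = (x^3, y^13), d = 10
Need i < 3 and d-i < 13.
Range: 0 <= i <= 2.
H(10) = 3


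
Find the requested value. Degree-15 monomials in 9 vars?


C(d+n-1,n-1)=C(23,8)=490314


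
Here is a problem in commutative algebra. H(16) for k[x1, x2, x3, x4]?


C(d+n-1,n-1)=C(19,3)=969


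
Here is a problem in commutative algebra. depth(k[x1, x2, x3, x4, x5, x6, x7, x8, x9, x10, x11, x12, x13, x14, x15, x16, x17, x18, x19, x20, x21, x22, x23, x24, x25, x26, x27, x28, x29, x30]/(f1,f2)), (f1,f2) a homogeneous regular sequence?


depth(R)=30
depth(R/I)=30-2=28


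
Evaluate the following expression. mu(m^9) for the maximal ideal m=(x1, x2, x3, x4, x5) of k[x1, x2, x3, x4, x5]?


Graded Nakayama: mu(m^d) = dim_k (m^d/m^(d+1)) = #degree-9 monomials in 5 vars
C(n+d-1,d)=C(13,9)=715


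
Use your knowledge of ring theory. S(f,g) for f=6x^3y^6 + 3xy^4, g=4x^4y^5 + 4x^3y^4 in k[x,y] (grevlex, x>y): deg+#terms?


LT(f)=6x^3y^6, LT(g)=4x^4y^5
lcm(LM)=x^4y^6
S(f,g) (scaled by 24 to clear denominators) = 4x*f - 6y*g = -24x^3y^5 + 12x^2y^4
2 terms, deg 8.
8+2=10


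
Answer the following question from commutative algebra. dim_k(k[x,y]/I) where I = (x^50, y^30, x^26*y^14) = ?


k[x,y]/I, I = (x^50, y^30, x^26*y^14)
Rect: 50x30=1500. Corner: (50-26)x(30-14)=384.
dim = 1500-384 = 1116


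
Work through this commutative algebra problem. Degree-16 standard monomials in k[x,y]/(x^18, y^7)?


k[x,y], I = (x^18, y^7), d = 16
Need i < 18 and d-i < 7.
Range: 10 <= i <= 16.
H(16) = 7


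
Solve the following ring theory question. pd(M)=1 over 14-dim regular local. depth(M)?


pd+depth=depth(R)=14
depth=14-1=13


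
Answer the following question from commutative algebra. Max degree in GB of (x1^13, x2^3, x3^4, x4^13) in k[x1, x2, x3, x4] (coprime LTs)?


Pure powers, coprime LTs => already GB.
Degrees: 13, 3, 4, 13
Max=13


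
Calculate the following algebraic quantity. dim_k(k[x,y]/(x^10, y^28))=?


Basis: x^i*y^j, i<10, j<28
10*28=280


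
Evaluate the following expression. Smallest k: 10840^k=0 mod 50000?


10840^k mod 50000:
k=1: 10840
k=2: 5600
k=3: 4000
k=4: 10000
k=5: 0
First zero at k = 5


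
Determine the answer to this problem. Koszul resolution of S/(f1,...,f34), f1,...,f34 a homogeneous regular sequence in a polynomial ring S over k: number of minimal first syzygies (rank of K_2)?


Regular sequence => Koszul complex is the minimal free resolution.
Syz_1 minimally generated by Koszul relations f_i*e_j - f_j*e_i (i<j): mu(Syz_1) = beta_2 = C(m,2) = m(m-1)/2
m=34
34*33/2 = 561


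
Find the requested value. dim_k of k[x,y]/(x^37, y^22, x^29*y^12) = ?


k[x,y]/I, I = (x^37, y^22, x^29*y^12)
Rect: 37x22=814. Corner: (37-29)x(22-12)=80.
dim = 814-80 = 734


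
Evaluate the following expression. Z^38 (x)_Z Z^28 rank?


rank(M(x)N) = rank(M)*rank(N)
38*28 = 1064


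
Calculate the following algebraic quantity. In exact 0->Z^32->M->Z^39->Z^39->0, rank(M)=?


Alt sum=0:
(-1)^0*32 + (-1)^1*? + (-1)^2*39 + (-1)^3*39=0
rank(M)=32


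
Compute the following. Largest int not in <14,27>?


gcd(14,27)=1 => F=ab-a-b=14*27-14-27=378-41=337


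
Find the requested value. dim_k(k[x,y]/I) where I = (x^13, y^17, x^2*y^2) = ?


k[x,y]/I, I = (x^13, y^17, x^2*y^2)
Rect: 13x17=221. Corner: (13-2)x(17-2)=165.
dim = 221-165 = 56


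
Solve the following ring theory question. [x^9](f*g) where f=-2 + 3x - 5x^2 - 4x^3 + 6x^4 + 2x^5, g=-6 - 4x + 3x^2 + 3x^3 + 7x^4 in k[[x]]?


[x^9] = sum a_i*b_j, i+j=9
  2*7=14
Sum=14


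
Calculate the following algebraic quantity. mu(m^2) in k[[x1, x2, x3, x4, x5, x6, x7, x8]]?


C(n+d-1,d)=C(9,2)=36


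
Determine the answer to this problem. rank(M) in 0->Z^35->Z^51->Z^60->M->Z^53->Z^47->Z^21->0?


Alt sum=0:
(-1)^0*35 + (-1)^1*51 + (-1)^2*60 + (-1)^3*? + (-1)^4*53 + (-1)^5*47 + (-1)^6*21=0
rank(M)=71


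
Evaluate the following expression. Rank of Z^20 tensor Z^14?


rank(M(x)N) = rank(M)*rank(N)
20*14 = 280


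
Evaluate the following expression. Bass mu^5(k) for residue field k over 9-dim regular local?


C(n,i)=C(9,5)=126


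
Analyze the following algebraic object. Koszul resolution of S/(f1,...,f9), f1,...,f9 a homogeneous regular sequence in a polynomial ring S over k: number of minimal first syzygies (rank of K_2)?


Regular sequence => Koszul complex is the minimal free resolution.
Syz_1 minimally generated by Koszul relations f_i*e_j - f_j*e_i (i<j): mu(Syz_1) = beta_2 = C(m,2) = m(m-1)/2
m=9
9*8/2 = 36


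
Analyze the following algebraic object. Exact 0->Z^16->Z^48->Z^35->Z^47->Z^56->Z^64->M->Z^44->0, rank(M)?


Alt sum=0:
(-1)^0*16 + (-1)^1*48 + (-1)^2*35 + (-1)^3*47 + (-1)^4*56 + (-1)^5*64 + (-1)^6*? + (-1)^7*44=0
rank(M)=96


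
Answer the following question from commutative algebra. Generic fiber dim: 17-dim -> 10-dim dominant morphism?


dim(fiber)=dim(X)-dim(Y)=17-10=7


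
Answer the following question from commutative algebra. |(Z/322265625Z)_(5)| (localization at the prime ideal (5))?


5-primary part: 322265625=5^10*33
Size=5^10=9765625


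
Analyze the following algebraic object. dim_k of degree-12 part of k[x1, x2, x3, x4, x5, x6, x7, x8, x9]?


C(d+n-1,n-1)=C(20,8)=125970


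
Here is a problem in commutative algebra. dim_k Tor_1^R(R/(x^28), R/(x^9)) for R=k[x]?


Tor_1(R/I,R/J)=(I cap J)/IJ=(x^28)/(x^37)
dim=37-28=min(28,9)=9


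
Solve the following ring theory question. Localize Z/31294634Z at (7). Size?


7-primary part: 31294634=7^7*38
Size=7^7=823543


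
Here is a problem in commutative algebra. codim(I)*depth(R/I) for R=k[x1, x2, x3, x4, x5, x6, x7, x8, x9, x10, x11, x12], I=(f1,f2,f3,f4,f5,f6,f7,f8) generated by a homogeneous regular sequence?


codim=8, depth=dim(R/I)=12-8=4
Product=8*4=32


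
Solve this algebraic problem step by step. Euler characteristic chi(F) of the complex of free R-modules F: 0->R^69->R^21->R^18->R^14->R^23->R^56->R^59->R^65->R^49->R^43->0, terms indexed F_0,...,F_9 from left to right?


chi = sum (-1)^i * rank:
(-1)^0*69=69
(-1)^1*21=-21
(-1)^2*18=18
(-1)^3*14=-14
(-1)^4*23=23
(-1)^5*56=-56
(-1)^6*59=59
(-1)^7*65=-65
(-1)^8*49=49
(-1)^9*43=-43
chi=19


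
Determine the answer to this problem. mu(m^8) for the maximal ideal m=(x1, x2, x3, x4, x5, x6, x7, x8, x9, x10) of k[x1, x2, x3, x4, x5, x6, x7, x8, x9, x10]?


Graded Nakayama: mu(m^d) = dim_k (m^d/m^(d+1)) = #degree-8 monomials in 10 vars
C(n+d-1,d)=C(17,8)=24310


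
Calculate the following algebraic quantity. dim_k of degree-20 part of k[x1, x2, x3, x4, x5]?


C(d+n-1,n-1)=C(24,4)=10626


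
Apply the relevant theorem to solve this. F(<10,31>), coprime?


gcd(10,31)=1 => F=ab-a-b=10*31-10-31=310-41=269


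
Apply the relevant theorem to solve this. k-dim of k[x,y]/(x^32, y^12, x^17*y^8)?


k[x,y]/I, I = (x^32, y^12, x^17*y^8)
Rect: 32x12=384. Corner: (32-17)x(12-8)=60.
dim = 384-60 = 324


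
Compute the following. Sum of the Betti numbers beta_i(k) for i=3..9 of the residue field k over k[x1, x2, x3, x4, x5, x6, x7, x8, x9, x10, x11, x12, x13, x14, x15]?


Koszul resolution: beta_i(k)=C(n,i), n=15
C(15,3)=455, C(15,4)=1365, C(15,5)=3003, C(15,6)=5005, C(15,7)=6435, C(15,8)=6435, C(15,9)=5005
Sum=27703


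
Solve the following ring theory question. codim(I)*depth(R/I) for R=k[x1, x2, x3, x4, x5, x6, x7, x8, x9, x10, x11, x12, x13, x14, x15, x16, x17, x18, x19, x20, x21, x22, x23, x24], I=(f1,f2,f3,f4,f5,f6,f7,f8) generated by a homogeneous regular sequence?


codim=8, depth=dim(R/I)=24-8=16
Product=8*16=128


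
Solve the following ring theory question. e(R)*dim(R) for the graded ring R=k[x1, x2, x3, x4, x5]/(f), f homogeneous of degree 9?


e(R)=deg(f)=9, dim(R)=5-1=4
e*dim=9*4=36


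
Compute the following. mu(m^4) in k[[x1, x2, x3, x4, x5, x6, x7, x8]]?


C(n+d-1,d)=C(11,4)=330


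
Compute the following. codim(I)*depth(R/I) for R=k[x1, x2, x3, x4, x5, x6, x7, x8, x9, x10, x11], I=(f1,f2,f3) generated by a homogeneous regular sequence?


codim=3, depth=dim(R/I)=11-3=8
Product=3*8=24


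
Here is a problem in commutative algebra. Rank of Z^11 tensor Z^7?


rank(M(x)N) = rank(M)*rank(N)
11*7 = 77


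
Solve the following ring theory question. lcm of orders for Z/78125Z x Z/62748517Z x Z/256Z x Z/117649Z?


Exponent = lcm of the cyclic orders; pairwise coprime => product.
5^7*13^7*2^8*7^6=78125*62748517*256*117649=147646005530660000000


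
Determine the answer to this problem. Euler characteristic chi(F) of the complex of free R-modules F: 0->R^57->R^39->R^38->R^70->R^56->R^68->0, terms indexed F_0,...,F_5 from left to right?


chi = sum (-1)^i * rank:
(-1)^0*57=57
(-1)^1*39=-39
(-1)^2*38=38
(-1)^3*70=-70
(-1)^4*56=56
(-1)^5*68=-68
chi=-26


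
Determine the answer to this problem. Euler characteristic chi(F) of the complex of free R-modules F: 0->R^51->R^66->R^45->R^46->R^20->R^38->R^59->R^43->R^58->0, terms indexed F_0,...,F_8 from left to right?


chi = sum (-1)^i * rank:
(-1)^0*51=51
(-1)^1*66=-66
(-1)^2*45=45
(-1)^3*46=-46
(-1)^4*20=20
(-1)^5*38=-38
(-1)^6*59=59
(-1)^7*43=-43
(-1)^8*58=58
chi=40


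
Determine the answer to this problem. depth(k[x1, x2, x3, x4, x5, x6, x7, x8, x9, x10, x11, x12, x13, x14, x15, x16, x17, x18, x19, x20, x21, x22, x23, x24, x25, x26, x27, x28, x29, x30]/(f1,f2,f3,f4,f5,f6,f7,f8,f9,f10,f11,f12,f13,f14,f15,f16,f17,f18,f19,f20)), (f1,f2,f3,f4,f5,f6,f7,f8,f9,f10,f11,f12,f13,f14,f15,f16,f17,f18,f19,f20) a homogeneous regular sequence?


depth(R)=30
depth(R/I)=30-20=10


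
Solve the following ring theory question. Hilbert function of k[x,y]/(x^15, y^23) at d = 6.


k[x,y], I = (x^15, y^23), d = 6
Need i < 15 and d-i < 23.
Range: 0 <= i <= 6.
H(6) = 7


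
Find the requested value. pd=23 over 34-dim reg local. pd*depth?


pd+depth=34
depth=34-23=11
pd*depth=23*11=253


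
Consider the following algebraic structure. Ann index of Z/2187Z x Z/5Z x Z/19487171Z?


Exponent = lcm of the cyclic orders; pairwise coprime => product.
3^7*5^1*11^7=2187*5*19487171=213092214885


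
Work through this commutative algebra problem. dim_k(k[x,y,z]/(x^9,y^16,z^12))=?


Basis: x^iy^jz^k, i<9,j<16,k<12
9*16*12=1728


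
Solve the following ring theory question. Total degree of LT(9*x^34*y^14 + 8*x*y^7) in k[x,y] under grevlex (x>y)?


LT: 9*x^34*y^14
deg_x=34, deg_y=14
Total=34+14=48


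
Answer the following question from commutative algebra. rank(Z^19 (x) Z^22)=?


rank(M(x)N) = rank(M)*rank(N)
19*22 = 418


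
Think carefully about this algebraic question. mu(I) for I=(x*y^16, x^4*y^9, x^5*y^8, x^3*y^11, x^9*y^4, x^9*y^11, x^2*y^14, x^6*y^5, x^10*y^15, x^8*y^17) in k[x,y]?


Remove redundant (divisible by others).
x^8*y^17 redundant.
x^10*y^15 redundant.
x^9*y^11 redundant.
Min: x^9*y^4, x^6*y^5, x^5*y^8, x^4*y^9, x^3*y^11, x^2*y^14, x*y^16
Count=7


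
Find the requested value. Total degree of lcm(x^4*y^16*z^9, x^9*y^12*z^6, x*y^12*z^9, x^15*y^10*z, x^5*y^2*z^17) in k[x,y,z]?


lcm = componentwise max:
x: max(4,9,1,15,5)=15
y: max(16,12,12,10,2)=16
z: max(9,6,9,1,17)=17
Total=15+16+17=48


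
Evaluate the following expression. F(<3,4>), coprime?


gcd(3,4)=1 => F=ab-a-b=3*4-3-4=12-7=5


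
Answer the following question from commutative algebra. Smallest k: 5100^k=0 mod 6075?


5100^k mod 6075:
k=1: 5100
k=2: 2925
k=3: 3375
k=4: 2025
k=5: 0
First zero at k = 5


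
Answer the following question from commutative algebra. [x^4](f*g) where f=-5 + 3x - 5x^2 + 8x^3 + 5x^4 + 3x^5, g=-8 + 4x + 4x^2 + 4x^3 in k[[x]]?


[x^4] = sum a_i*b_j, i+j=4
  3*4=12
  -5*4=-20
  8*4=32
  5*-8=-40
Sum=-16


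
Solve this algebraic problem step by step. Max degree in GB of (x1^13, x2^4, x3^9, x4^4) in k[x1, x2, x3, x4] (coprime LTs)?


Pure powers, coprime LTs => already GB.
Degrees: 13, 4, 9, 4
Max=13


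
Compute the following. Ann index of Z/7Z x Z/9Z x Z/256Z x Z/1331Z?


Exponent = lcm of the cyclic orders; pairwise coprime => product.
7^1*3^2*2^8*11^3=7*9*256*1331=21466368


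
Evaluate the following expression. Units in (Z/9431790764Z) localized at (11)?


Local ring = Z/2357947691Z.
phi(2357947691) = 11^8*(11-1) = 2143588810


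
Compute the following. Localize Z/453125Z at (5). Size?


5-primary part: 453125=5^6*29
Size=5^6=15625


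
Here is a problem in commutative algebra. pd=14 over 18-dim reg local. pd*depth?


pd+depth=18
depth=18-14=4
pd*depth=14*4=56


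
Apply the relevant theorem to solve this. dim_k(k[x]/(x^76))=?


Basis: 1,x,...,x^75
dim=76


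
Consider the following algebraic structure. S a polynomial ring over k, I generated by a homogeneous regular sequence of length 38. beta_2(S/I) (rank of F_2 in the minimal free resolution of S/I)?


Regular sequence => Koszul complex is the minimal free resolution.
Syz_1 minimally generated by Koszul relations f_i*e_j - f_j*e_i (i<j): mu(Syz_1) = beta_2 = C(m,2) = m(m-1)/2
m=38
38*37/2 = 703


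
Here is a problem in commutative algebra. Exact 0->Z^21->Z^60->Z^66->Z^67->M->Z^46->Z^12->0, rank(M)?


Alt sum=0:
(-1)^0*21 + (-1)^1*60 + (-1)^2*66 + (-1)^3*67 + (-1)^4*? + (-1)^5*46 + (-1)^6*12=0
rank(M)=74


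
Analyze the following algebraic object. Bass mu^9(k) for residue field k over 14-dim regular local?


C(n,i)=C(14,9)=2002


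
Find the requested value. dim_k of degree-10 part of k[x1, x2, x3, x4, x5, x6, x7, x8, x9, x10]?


C(d+n-1,n-1)=C(19,9)=92378


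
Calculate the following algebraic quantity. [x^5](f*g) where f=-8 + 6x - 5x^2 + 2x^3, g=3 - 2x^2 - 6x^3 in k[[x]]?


[x^5] = sum a_i*b_j, i+j=5
  -5*-6=30
  2*-2=-4
Sum=26


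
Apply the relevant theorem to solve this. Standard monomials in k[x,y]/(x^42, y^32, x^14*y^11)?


k[x,y]/I, I = (x^42, y^32, x^14*y^11)
Rect: 42x32=1344. Corner: (42-14)x(32-11)=588.
dim = 1344-588 = 756


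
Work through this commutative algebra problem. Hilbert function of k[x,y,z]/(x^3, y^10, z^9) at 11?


Need i<3, j<10, k<9 with i+j+k=11.
For each i, j ranges over max(0,11-i-8)..min(9,11-i):
  i=0: j in [3,9] -> 7
  i=1: j in [2,9] -> 8
  i=2: j in [1,9] -> 9
H(11) = 7+8+9 = 24


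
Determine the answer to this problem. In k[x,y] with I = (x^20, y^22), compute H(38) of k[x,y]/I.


k[x,y], I = (x^20, y^22), d = 38
Need i < 20 and d-i < 22.
Range: 17 <= i <= 19.
H(38) = 3


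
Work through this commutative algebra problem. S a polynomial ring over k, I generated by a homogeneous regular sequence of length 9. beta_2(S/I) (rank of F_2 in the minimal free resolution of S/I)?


Regular sequence => Koszul complex is the minimal free resolution.
Syz_1 minimally generated by Koszul relations f_i*e_j - f_j*e_i (i<j): mu(Syz_1) = beta_2 = C(m,2) = m(m-1)/2
m=9
9*8/2 = 36


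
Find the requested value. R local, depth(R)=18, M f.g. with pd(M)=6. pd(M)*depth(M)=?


pd+depth=18
depth=18-6=12
pd*depth=6*12=72


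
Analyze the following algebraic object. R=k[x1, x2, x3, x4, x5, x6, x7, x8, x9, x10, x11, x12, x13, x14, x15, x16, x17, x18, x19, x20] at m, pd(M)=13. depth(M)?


pd+depth=depth(R)=20
depth=20-13=7


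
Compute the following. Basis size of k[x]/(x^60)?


Basis: 1,x,...,x^59
dim=60


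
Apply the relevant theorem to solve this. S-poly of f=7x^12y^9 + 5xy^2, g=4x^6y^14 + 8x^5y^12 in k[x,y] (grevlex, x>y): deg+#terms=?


LT(f)=7x^12y^9, LT(g)=4x^6y^14
lcm(LM)=x^12y^14
S(f,g) (scaled by 28 to clear denominators) = 4y^5*f - 7x^6*g = -56x^11y^12 + 20xy^7
2 terms, deg 23.
23+2=25


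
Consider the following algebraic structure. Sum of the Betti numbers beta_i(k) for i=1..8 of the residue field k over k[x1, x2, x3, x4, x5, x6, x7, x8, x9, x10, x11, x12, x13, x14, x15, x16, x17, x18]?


Koszul resolution: beta_i(k)=C(n,i), n=18
C(18,1)=18, C(18,2)=153, C(18,3)=816, C(18,4)=3060, C(18,5)=8568, C(18,6)=18564, C(18,7)=31824, C(18,8)=43758
Sum=106761


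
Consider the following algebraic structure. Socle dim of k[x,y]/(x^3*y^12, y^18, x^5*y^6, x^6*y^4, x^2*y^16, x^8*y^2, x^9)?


Socle = ann(m) = span of standard monomials u with x*u, y*u in I (staircase corners).
Minimal generators: x^9, x^8*y^2, x^6*y^4, x^5*y^6, x^3*y^12, x^2*y^16, y^18
Corners: xy^17, x^2y^15, x^4y^11, x^5y^5, x^7y^3, x^8y
Socle dim=6


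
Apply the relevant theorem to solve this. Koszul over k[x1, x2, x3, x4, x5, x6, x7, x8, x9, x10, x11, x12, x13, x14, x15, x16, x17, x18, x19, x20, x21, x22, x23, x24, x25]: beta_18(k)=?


C(n,i)=C(25,18)=480700


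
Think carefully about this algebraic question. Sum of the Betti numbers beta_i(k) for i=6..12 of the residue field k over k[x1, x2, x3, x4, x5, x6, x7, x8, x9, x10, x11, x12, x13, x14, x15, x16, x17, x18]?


Koszul resolution: beta_i(k)=C(n,i), n=18
C(18,6)=18564, C(18,7)=31824, C(18,8)=43758, C(18,9)=48620, C(18,10)=43758, C(18,11)=31824, C(18,12)=18564
Sum=236912


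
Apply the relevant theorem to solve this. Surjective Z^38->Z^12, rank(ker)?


rank(ker) = 38-12 = 26


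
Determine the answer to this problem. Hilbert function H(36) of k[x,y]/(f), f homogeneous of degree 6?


H(t)=d for t>=d-1.
d=6, t=36
H(36)=6


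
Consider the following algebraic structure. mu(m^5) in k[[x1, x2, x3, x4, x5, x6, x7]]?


C(n+d-1,d)=C(11,5)=462


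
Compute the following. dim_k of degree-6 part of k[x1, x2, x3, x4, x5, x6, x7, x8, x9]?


C(d+n-1,n-1)=C(14,8)=3003


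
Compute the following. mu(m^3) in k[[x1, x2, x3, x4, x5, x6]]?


C(n+d-1,d)=C(8,3)=56


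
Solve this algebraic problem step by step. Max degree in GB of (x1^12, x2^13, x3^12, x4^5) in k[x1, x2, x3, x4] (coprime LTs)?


Pure powers, coprime LTs => already GB.
Degrees: 12, 13, 12, 5
Max=13


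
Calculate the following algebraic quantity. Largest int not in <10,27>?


gcd(10,27)=1 => F=ab-a-b=10*27-10-27=270-37=233


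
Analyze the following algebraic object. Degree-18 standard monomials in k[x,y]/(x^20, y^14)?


k[x,y], I = (x^20, y^14), d = 18
Need i < 20 and d-i < 14.
Range: 5 <= i <= 18.
H(18) = 14


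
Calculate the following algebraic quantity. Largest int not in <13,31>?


gcd(13,31)=1 => F=ab-a-b=13*31-13-31=403-44=359


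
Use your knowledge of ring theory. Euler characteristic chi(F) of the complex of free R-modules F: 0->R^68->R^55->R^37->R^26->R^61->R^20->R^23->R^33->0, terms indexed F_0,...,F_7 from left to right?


chi = sum (-1)^i * rank:
(-1)^0*68=68
(-1)^1*55=-55
(-1)^2*37=37
(-1)^3*26=-26
(-1)^4*61=61
(-1)^5*20=-20
(-1)^6*23=23
(-1)^7*33=-33
chi=55


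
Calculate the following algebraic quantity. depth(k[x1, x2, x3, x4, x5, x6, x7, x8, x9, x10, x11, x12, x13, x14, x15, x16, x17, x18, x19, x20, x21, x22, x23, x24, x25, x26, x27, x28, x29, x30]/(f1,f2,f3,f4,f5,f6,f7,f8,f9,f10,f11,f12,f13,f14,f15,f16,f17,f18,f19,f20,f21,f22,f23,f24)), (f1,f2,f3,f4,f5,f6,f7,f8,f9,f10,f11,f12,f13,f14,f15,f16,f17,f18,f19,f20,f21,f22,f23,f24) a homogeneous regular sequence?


depth(R)=30
depth(R/I)=30-24=6


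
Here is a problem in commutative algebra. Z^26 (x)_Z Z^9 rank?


rank(M(x)N) = rank(M)*rank(N)
26*9 = 234


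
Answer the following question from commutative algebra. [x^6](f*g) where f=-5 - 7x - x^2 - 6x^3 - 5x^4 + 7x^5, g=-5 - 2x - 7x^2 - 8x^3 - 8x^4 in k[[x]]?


[x^6] = sum a_i*b_j, i+j=6
  -1*-8=8
  -6*-8=48
  -5*-7=35
  7*-2=-14
Sum=77


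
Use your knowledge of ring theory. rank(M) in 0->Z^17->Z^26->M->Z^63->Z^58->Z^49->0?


Alt sum=0:
(-1)^0*17 + (-1)^1*26 + (-1)^2*? + (-1)^3*63 + (-1)^4*58 + (-1)^5*49=0
rank(M)=63


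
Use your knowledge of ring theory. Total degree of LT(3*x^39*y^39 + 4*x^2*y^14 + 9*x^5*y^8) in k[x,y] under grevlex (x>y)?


LT: 3*x^39*y^39
deg_x=39, deg_y=39
Total=39+39=78


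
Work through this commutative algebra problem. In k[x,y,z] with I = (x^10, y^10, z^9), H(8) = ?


Need i<10, j<10, k<9 with i+j+k=8.
For each i, j ranges over max(0,8-i-8)..min(9,8-i):
  i=0: j in [0,8] -> 9
  i=1: j in [0,7] -> 8
  i=2: j in [0,6] -> 7
  i=3: j in [0,5] -> 6
  i=4: j in [0,4] -> 5
  i=5: j in [0,3] -> 4
  i=6: j in [0,2] -> 3
  i=7: j in [0,1] -> 2
  i=8: j in [0,0] -> 1
H(8) = 9+8+7+6+5+4+3+2+1 = 45


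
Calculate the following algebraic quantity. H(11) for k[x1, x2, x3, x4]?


C(d+n-1,n-1)=C(14,3)=364


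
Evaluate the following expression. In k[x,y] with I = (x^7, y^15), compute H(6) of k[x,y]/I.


k[x,y], I = (x^7, y^15), d = 6
Need i < 7 and d-i < 15.
Range: 0 <= i <= 6.
H(6) = 7


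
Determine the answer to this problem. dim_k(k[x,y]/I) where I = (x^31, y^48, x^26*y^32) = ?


k[x,y]/I, I = (x^31, y^48, x^26*y^32)
Rect: 31x48=1488. Corner: (31-26)x(48-32)=80.
dim = 1488-80 = 1408


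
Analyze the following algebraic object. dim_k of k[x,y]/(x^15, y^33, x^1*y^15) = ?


k[x,y]/I, I = (x^15, y^33, x^1*y^15)
Rect: 15x33=495. Corner: (15-1)x(33-15)=252.
dim = 495-252 = 243


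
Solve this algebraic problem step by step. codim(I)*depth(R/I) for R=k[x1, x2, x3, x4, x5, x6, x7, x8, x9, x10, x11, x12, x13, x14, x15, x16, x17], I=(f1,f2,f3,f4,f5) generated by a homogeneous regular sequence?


codim=5, depth=dim(R/I)=17-5=12
Product=5*12=60


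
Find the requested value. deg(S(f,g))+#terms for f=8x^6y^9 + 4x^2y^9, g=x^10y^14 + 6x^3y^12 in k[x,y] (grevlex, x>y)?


LT(f)=8x^6y^9, LT(g)=x^10y^14
lcm(LM)=x^10y^14
S(f,g) (scaled by 8 to clear denominators) = x^4y^5*f - 8*g = 4x^6y^14 - 48x^3y^12
2 terms, deg 20.
20+2=22


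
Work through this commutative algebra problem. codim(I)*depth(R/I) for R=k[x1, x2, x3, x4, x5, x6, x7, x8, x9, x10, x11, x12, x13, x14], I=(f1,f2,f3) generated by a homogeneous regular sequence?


codim=3, depth=dim(R/I)=14-3=11
Product=3*11=33


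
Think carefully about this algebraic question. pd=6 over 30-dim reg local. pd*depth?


pd+depth=30
depth=30-6=24
pd*depth=6*24=144


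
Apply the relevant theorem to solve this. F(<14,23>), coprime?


gcd(14,23)=1 => F=ab-a-b=14*23-14-23=322-37=285


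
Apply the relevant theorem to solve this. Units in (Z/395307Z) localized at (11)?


Local ring = Z/14641Z.
phi(14641) = 11^3*(11-1) = 13310


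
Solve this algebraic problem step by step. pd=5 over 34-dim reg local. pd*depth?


pd+depth=34
depth=34-5=29
pd*depth=5*29=145
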